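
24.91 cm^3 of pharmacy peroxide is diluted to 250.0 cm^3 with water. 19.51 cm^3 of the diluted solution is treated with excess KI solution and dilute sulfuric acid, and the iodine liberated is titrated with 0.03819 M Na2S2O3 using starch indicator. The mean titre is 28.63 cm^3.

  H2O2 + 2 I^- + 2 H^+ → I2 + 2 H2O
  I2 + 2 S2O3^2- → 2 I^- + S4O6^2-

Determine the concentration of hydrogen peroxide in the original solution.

n(S2O3^2-) = 0.02863 × 0.03819 = 1.093 × 10^-3 mol
n(I2) = n(S2O3^2-)/2 = 5.467 × 10^-4 mol
n(H2O2) in the aliquot = 5.467 × 10^-4 mol (1:1 ratio)
[H2O2]_dilute = 5.467 × 10^-4 / 0.01951 = 0.02802 mol/L
[H2O2]_original = 0.02802 × 250.0/24.91 = 0.2812 mol/L

0.2812 M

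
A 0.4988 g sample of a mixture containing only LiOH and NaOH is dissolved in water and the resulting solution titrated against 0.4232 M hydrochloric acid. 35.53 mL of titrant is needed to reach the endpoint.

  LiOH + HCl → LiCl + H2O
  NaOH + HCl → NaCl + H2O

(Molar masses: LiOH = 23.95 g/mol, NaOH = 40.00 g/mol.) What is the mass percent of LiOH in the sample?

30.71 %

n(HCl) = 0.03553 × 0.4232 = 0.01504 mol
Let x = n(LiOH), y = n(NaOH).
Titrant: 1x + 1y = 0.01504;  mass: 23.95x + 40.00y = 0.4988
Solving, x = 6.396 × 10^-3 mol, y = 8.641 × 10^-3 mol
mass of LiOH = 6.396 × 10^-3 × 23.95 = 0.1532 g
% LiOH = 0.1532 / 0.4988 × 100 = 30.71 %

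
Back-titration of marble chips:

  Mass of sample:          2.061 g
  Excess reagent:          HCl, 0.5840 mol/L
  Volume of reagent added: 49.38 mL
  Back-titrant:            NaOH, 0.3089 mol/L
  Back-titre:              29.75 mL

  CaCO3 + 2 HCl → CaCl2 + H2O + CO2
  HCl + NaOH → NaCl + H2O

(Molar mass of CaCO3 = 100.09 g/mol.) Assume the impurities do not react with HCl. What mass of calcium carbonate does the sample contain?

n(HCl) added = 0.04938 × 0.5840 = 0.02884 mol
n(NaOH) used in back-titration = 0.02975 × 0.3089 = 9.190 × 10^-3 mol
n(HCl) left over = 9.190 × 10^-3 mol (1:1 ratio)
n(HCl) consumed by analyte = 0.02884 − 9.190 × 10^-3 = 0.01965 mol
From the 1:2 ratio, n(CaCO3) = 1/2 × 0.01965 = 9.824 × 10^-3 mol
mass of CaCO3 = 9.824 × 10^-3 × 100.09 = 0.9833 g

0.9833 g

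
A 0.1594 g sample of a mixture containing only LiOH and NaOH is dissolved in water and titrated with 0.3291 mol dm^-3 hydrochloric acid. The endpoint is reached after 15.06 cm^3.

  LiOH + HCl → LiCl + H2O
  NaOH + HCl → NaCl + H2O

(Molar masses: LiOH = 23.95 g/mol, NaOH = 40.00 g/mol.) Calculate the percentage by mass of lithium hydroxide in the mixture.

n(HCl) = 0.01506 × 0.3291 = 4.956 × 10^-3 mol
Let x = n(LiOH), y = n(NaOH).
Titrant: 1x + 1y = 4.956 × 10^-3;  mass: 23.95x + 40.00y = 0.1594
Solving, x = 2.421 × 10^-3 mol, y = 2.536 × 10^-3 mol
mass of LiOH = 2.421 × 10^-3 × 23.95 = 0.05797 g
% LiOH = 0.05797 / 0.1594 × 100 = 36.37 %

36.37 %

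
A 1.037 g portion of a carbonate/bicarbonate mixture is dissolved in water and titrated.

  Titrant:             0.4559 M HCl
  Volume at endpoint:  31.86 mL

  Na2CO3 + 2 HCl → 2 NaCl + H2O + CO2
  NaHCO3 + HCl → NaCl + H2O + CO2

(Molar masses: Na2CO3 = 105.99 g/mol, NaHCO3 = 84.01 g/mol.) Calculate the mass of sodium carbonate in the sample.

0.3131 g

n(HCl) = 0.03186 × 0.4559 = 0.01452 mol
Let x = n(Na2CO3), y = n(NaHCO3).
Titrant: 2x + 1y = 0.01452;  mass: 105.99x + 84.01y = 1.037
Solving, x = 2.954 × 10^-3 mol, y = 8.617 × 10^-3 mol
mass of Na2CO3 = 2.954 × 10^-3 × 105.99 = 0.3131 g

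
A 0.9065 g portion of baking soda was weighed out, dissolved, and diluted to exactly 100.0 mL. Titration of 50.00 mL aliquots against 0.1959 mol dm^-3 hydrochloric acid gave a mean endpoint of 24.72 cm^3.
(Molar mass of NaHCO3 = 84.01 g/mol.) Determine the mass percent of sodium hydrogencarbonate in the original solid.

NaHCO3 + HCl → NaCl + H2O + CO2
n(HCl) per titration = 0.02472 × 0.1959 = 4.843 × 10^-3 mol
n(NaHCO3) in each aliquot = 4.843 × 10^-3 mol (1:1 ratio)
n(NaHCO3) in the whole flask = 4.843 × 10^-3 × 100.0/50.00 = 9.685 × 10^-3 mol
mass of NaHCO3 = 9.685 × 10^-3 × 84.01 = 0.8137 g
% NaHCO3 = 0.8137 / 0.9065 × 100 = 89.76 %

89.76 %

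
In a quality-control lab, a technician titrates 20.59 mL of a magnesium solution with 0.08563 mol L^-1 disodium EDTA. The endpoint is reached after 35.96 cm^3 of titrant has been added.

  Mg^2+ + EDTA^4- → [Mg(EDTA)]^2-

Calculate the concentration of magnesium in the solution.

n(EDTA) = 0.03596 L × 0.08563 mol/L = 3.079 × 10^-3 mol
n(Mg2+) = 3.079 × 10^-3 mol (1:1 mole ratio)
[Mg2+] = 3.079 × 10^-3 mol / 0.02059 L = 0.1496 mol/L

0.1496 mol/L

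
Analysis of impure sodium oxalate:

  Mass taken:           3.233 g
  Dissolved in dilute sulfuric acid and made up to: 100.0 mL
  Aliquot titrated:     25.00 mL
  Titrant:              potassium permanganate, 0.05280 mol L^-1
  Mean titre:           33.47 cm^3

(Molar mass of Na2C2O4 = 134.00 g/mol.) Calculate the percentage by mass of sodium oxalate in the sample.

73.25 %

2 MnO4^- + 5 C2O4^2- + 16 H^+ → 2 Mn^2+ + 10 CO2 + 8 H2O
n(KMnO4) per titration = 0.03347 × 0.05280 = 1.767 × 10^-3 mol
From the 5:2 ratio, n(Na2C2O4) in each aliquot = 5/2 × 1.767 × 10^-3 = 4.418 × 10^-3 mol
n(Na2C2O4) in the whole flask = 4.418 × 10^-3 × 100.0/25.00 = 0.01767 mol
mass of Na2C2O4 = 0.01767 × 134.00 = 2.368 g
% Na2C2O4 = 2.368 / 3.233 × 100 = 73.25 %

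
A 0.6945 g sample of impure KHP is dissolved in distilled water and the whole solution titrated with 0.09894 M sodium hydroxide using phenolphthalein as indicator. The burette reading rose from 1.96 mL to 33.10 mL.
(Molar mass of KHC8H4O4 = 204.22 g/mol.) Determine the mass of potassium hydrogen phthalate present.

0.6292 g

KHC8H4O4 + NaOH → KNaC8H4O4 + H2O
n(NaOH) = 0.03114 L × 0.09894 mol/L = 3.081 × 10^-3 mol
n(KHC8H4O4) = 3.081 × 10^-3 mol (1:1 ratio)
mass of KHC8H4O4 = 3.081 × 10^-3 × 204.22 g/mol = 0.6292 g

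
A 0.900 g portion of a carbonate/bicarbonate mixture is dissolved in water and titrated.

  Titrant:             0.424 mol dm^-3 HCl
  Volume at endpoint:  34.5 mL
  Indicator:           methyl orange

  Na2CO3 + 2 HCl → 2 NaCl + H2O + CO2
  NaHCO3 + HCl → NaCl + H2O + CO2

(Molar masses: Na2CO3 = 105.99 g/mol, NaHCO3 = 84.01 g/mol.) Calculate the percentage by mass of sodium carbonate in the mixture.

62.4 %

n(HCl) = 0.0345 × 0.424 = 0.0146 mol
Let x = n(Na2CO3), y = n(NaHCO3).
Titrant: 2x + 1y = 0.0146;  mass: 105.99x + 84.01y = 0.900
Solving, x = 5.30 × 10^-3 mol, y = 4.02 × 10^-3 mol
mass of Na2CO3 = 5.30 × 10^-3 × 105.99 = 0.562 g
% Na2CO3 = 0.562 / 0.900 × 100 = 62.4 %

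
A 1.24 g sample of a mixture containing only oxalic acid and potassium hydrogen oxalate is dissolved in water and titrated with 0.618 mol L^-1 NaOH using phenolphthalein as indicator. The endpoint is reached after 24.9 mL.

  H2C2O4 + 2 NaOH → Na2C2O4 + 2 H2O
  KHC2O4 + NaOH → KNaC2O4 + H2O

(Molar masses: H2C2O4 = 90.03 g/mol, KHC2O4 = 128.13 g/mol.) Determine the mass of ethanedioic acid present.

0.396 g

n(NaOH) = 0.0249 × 0.618 = 0.0154 mol
Let x = n(H2C2O4), y = n(KHC2O4).
Titrant: 2x + 1y = 0.0154;  mass: 90.03x + 128.13y = 1.24
Solving, x = 4.40 × 10^-3 mol, y = 6.58 × 10^-3 mol
mass of H2C2O4 = 4.40 × 10^-3 × 90.03 = 0.396 g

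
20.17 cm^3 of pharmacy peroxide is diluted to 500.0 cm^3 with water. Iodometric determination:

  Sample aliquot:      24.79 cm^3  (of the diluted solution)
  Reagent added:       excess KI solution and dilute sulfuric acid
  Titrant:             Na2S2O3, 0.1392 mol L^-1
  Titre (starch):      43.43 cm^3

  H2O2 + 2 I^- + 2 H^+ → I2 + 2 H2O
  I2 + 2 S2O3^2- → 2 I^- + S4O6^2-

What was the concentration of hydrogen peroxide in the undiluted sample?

n(S2O3^2-) = 0.04343 × 0.1392 = 6.045 × 10^-3 mol
n(I2) = n(S2O3^2-)/2 = 3.023 × 10^-3 mol
n(H2O2) in the aliquot = 3.023 × 10^-3 mol (1:1 ratio)
[H2O2]_dilute = 3.023 × 10^-3 / 0.02479 = 0.1219 mol/L
[H2O2]_original = 0.1219 × 500.0/20.17 = 3.023 mol/L

3.023 mol/L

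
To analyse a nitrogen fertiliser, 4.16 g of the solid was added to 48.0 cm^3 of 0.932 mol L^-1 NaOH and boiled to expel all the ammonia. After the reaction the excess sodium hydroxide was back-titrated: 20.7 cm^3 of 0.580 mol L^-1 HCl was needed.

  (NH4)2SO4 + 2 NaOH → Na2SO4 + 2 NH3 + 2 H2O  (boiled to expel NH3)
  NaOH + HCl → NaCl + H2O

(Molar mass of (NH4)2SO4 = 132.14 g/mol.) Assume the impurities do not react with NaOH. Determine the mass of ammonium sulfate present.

n(NaOH) added = 0.0480 × 0.932 = 0.0447 mol
n(HCl) used in back-titration = 0.0207 × 0.580 = 0.0120 mol
n(NaOH) left over = 0.0120 mol (1:1 ratio)
n(NaOH) consumed by analyte = 0.0447 − 0.0120 = 0.0327 mol
From the 1:2 ratio, n((NH4)2SO4) = 1/2 × 0.0327 = 0.0164 mol
mass of (NH4)2SO4 = 0.0164 × 132.14 = 2.16 g

2.16 g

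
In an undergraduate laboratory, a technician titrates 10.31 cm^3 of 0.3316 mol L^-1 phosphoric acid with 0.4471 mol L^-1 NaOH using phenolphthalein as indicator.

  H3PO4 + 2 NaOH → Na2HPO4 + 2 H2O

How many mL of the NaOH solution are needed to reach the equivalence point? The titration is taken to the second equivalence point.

n(H3PO4) = 0.01031 L × 0.3316 mol/L = 3.419 × 10^-3 mol
From the 2:1 stoichiometry, n(NaOH) = 2/1 × 3.419 × 10^-3 = 6.838 × 10^-3 mol
V(NaOH) = 6.838 × 10^-3 mol / 0.4471 mol/L = 0.01529 L = 15.29 mL

15.29 mL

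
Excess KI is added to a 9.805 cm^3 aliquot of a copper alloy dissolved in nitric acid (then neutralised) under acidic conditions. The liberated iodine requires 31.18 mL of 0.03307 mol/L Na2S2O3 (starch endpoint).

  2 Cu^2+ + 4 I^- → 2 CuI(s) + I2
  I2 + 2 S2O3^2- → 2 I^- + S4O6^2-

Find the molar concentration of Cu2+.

n(S2O3^2-) = 0.03118 × 0.03307 = 1.031 × 10^-3 mol
n(I2) = n(S2O3^2-)/2 = 5.156 × 10^-4 mol
From the 2:1 ratio, n(Cu2+) in the aliquot = 2/1 × 5.156 × 10^-4 = 1.031 × 10^-3 mol
[Cu2+] = 1.031 × 10^-3 / 0.009805 = 0.1052 mol/L

0.1052 mol/L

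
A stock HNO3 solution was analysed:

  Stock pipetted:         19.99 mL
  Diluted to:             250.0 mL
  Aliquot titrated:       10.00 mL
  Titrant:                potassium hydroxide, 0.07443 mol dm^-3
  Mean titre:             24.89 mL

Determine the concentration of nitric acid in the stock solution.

HNO3 + KOH → KNO3 + H2O
n(KOH) = 0.02489 × 0.07443 = 1.853 × 10^-3 mol
n(HNO3) in the aliquot = 1.853 × 10^-3 mol (1:1 ratio)
[HNO3]_dilute = 1.853 × 10^-3 / 0.01000 = 0.1853 mol/L
Dilution factor = 250.0 / 19.99 = 12.51
[HNO3]_stock = 0.1853 × 12.51 = 2.317 mol/L

2.317 mol/L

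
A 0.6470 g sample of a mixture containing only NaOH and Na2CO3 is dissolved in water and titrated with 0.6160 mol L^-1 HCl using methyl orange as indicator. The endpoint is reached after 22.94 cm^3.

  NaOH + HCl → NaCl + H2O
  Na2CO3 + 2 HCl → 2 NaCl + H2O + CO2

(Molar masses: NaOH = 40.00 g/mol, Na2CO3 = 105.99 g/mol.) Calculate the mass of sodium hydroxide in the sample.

0.3136 g

n(HCl) = 0.02294 × 0.6160 = 0.01413 mol
Let x = n(NaOH), y = n(Na2CO3).
Titrant: 1x + 2y = 0.01413;  mass: 40.00x + 105.99y = 0.6470
Solving, x = 7.840 × 10^-3 mol, y = 3.146 × 10^-3 mol
mass of NaOH = 7.840 × 10^-3 × 40.00 = 0.3136 g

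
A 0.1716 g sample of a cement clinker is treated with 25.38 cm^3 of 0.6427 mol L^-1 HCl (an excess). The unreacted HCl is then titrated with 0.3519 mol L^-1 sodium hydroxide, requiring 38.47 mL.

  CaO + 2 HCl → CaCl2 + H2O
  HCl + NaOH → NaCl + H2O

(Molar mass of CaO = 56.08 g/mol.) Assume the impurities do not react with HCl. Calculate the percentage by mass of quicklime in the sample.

45.33 %

n(HCl) added = 0.02538 × 0.6427 = 0.01631 mol
n(NaOH) used in back-titration = 0.03847 × 0.3519 = 0.01354 mol
n(HCl) left over = 0.01354 mol (1:1 ratio)
n(HCl) consumed by analyte = 0.01631 − 0.01354 = 2.774 × 10^-3 mol
From the 1:2 ratio, n(CaO) = 1/2 × 2.774 × 10^-3 = 1.387 × 10^-3 mol
mass of CaO = 1.387 × 10^-3 × 56.08 = 0.07779 g
% CaO = 0.07779 / 0.1716 × 100 = 45.33 %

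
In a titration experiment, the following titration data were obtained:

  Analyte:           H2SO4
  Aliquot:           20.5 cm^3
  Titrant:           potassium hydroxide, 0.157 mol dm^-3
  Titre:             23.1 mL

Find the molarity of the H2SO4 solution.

0.0885 mol/L

H2SO4 + 2 KOH → K2SO4 + 2 H2O
n(KOH) = 0.0231 L × 0.157 mol/L = 3.63 × 10^-3 mol
From the 1:2 mole ratio, n(H2SO4) = 1/2 × 3.63 × 10^-3 = 1.81 × 10^-3 mol
[H2SO4] = 1.81 × 10^-3 mol / 0.0205 L = 0.0885 mol/L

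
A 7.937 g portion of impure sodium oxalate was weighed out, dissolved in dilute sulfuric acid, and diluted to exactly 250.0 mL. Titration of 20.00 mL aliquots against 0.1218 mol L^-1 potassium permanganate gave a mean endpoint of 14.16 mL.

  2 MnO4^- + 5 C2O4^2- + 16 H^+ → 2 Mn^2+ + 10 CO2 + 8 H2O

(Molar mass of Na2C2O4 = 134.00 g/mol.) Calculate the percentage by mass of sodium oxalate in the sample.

90.99 %

n(KMnO4) per titration = 0.01416 × 0.1218 = 1.725 × 10^-3 mol
From the 5:2 ratio, n(Na2C2O4) in each aliquot = 5/2 × 1.725 × 10^-3 = 4.312 × 10^-3 mol
n(Na2C2O4) in the whole flask = 4.312 × 10^-3 × 250.0/20.00 = 0.05390 mol
mass of Na2C2O4 = 0.05390 × 134.00 = 7.222 g
% Na2C2O4 = 7.222 / 7.937 × 100 = 90.99 %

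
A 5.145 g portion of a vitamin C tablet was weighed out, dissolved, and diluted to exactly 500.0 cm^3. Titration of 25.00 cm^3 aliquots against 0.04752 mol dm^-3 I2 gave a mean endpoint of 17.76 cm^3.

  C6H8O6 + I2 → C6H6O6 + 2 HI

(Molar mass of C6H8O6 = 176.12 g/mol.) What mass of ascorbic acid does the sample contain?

2.973 g

n(I2) per titration = 0.01776 × 0.04752 = 8.440 × 10^-4 mol
n(C6H8O6) in each aliquot = 8.440 × 10^-4 mol (1:1 ratio)
n(C6H8O6) in the whole flask = 8.440 × 10^-4 × 500.0/25.00 = 0.01688 mol
mass of C6H8O6 = 0.01688 × 176.12 = 2.973 g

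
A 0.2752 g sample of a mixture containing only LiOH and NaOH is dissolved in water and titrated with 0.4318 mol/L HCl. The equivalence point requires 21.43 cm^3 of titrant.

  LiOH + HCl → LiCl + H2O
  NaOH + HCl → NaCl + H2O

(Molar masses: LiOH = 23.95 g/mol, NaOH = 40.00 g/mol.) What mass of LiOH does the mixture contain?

0.1417 g

n(HCl) = 0.02143 × 0.4318 = 9.253 × 10^-3 mol
Let x = n(LiOH), y = n(NaOH).
Titrant: 1x + 1y = 9.253 × 10^-3;  mass: 23.95x + 40.00y = 0.2752
Solving, x = 5.915 × 10^-3 mol, y = 3.338 × 10^-3 mol
mass of LiOH = 5.915 × 10^-3 × 23.95 = 0.1417 g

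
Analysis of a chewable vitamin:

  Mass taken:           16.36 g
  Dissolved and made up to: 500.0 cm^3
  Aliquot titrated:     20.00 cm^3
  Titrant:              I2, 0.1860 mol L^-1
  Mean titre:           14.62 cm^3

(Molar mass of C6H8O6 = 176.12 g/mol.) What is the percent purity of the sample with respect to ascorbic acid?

73.19 %

C6H8O6 + I2 → C6H6O6 + 2 HI
n(I2) per titration = 0.01462 × 0.1860 = 2.719 × 10^-3 mol
n(C6H8O6) in each aliquot = 2.719 × 10^-3 mol (1:1 ratio)
n(C6H8O6) in the whole flask = 2.719 × 10^-3 × 500.0/20.00 = 0.06798 mol
mass of C6H8O6 = 0.06798 × 176.12 = 11.97 g
% C6H8O6 = 11.97 / 16.36 × 100 = 73.19 %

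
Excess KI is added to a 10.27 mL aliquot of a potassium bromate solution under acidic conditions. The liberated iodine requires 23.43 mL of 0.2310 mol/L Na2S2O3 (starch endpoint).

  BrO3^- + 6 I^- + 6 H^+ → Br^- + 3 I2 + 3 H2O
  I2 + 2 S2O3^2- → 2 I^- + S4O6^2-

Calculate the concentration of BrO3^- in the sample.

n(S2O3^2-) = 0.02343 × 0.2310 = 5.412 × 10^-3 mol
n(I2) = n(S2O3^2-)/2 = 2.706 × 10^-3 mol
From the 1:3 ratio, n(BrO3^-) in the aliquot = 1/3 × 2.706 × 10^-3 = 9.021 × 10^-4 mol
[BrO3^-] = 9.021 × 10^-4 / 0.01027 = 0.08783 mol/L

0.08783 mol/L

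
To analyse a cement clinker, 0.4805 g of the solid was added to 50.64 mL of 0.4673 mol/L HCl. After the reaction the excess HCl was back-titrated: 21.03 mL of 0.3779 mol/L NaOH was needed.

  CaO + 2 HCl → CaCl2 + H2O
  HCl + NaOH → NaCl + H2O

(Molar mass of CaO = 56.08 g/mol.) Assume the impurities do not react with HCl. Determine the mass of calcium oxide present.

0.4407 g

n(HCl) added = 0.05064 × 0.4673 = 0.02366 mol
n(NaOH) used in back-titration = 0.02103 × 0.3779 = 7.947 × 10^-3 mol
n(HCl) left over = 7.947 × 10^-3 mol (1:1 ratio)
n(HCl) consumed by analyte = 0.02366 − 7.947 × 10^-3 = 0.01572 mol
From the 1:2 ratio, n(CaO) = 1/2 × 0.01572 = 7.858 × 10^-3 mol
mass of CaO = 7.858 × 10^-3 × 56.08 = 0.4407 g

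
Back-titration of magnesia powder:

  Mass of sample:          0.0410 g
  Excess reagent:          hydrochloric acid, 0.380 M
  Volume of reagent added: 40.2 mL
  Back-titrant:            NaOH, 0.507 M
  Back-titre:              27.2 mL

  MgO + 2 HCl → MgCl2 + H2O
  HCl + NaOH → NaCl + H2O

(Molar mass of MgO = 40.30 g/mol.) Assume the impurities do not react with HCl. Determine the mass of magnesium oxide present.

0.0299 g

n(HCl) added = 0.0402 × 0.380 = 0.0153 mol
n(NaOH) used in back-titration = 0.0272 × 0.507 = 0.0138 mol
n(HCl) left over = 0.0138 mol (1:1 ratio)
n(HCl) consumed by analyte = 0.0153 − 0.0138 = 1.49 × 10^-3 mol
From the 1:2 ratio, n(MgO) = 1/2 × 1.49 × 10^-3 = 7.43 × 10^-4 mol
mass of MgO = 7.43 × 10^-4 × 40.30 = 0.0299 g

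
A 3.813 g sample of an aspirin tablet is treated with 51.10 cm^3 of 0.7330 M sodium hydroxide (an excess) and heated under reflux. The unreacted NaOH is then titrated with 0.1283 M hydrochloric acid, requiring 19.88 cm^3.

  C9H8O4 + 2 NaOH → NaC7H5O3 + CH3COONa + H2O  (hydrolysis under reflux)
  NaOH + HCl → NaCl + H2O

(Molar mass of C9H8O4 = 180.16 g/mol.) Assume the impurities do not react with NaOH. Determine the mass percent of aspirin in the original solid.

n(NaOH) added = 0.05110 × 0.7330 = 0.03746 mol
n(HCl) used in back-titration = 0.01988 × 0.1283 = 2.551 × 10^-3 mol
n(NaOH) left over = 2.551 × 10^-3 mol (1:1 ratio)
n(NaOH) consumed by analyte = 0.03746 − 2.551 × 10^-3 = 0.03491 mol
From the 1:2 ratio, n(C9H8O4) = 1/2 × 0.03491 = 0.01745 mol
mass of C9H8O4 = 0.01745 × 180.16 = 3.144 g
% C9H8O4 = 3.144 / 3.813 × 100 = 82.46 %

82.46 %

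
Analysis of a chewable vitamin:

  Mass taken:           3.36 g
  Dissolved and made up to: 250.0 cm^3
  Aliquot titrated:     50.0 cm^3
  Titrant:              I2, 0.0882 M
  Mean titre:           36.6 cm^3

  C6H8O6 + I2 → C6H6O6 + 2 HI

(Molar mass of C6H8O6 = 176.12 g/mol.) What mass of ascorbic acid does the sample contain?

2.84 g

n(I2) per titration = 0.0366 × 0.0882 = 3.23 × 10^-3 mol
n(C6H8O6) in each aliquot = 3.23 × 10^-3 mol (1:1 ratio)
n(C6H8O6) in the whole flask = 3.23 × 10^-3 × 250.0/50.0 = 0.0161 mol
mass of C6H8O6 = 0.0161 × 176.12 = 2.84 g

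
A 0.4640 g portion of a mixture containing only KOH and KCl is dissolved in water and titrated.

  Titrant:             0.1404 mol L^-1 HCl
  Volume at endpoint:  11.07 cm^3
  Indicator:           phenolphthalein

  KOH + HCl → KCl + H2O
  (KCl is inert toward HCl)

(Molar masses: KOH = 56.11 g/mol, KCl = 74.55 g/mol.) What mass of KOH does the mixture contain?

n(HCl) = 0.01107 × 0.1404 = 1.554 × 10^-3 mol
Let x = n(KOH), y = n(KCl).
Titrant: 1x = 1.554 × 10^-3;  mass: 56.11x + 74.55y = 0.4640
Solving, x = 1.554 × 10^-3 mol, y = 5.054 × 10^-3 mol
mass of KOH = 1.554 × 10^-3 × 56.11 = 0.08721 g

0.08721 g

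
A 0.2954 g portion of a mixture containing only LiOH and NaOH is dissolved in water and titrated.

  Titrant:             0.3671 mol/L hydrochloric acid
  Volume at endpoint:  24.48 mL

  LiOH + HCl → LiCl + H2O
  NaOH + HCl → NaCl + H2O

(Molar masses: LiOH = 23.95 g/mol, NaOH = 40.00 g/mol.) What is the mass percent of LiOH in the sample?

n(HCl) = 0.02448 × 0.3671 = 8.987 × 10^-3 mol
Let x = n(LiOH), y = n(NaOH).
Titrant: 1x + 1y = 8.987 × 10^-3;  mass: 23.95x + 40.00y = 0.2954
Solving, x = 3.992 × 10^-3 mol, y = 4.995 × 10^-3 mol
mass of LiOH = 3.992 × 10^-3 × 23.95 = 0.09560 g
% LiOH = 0.09560 / 0.2954 × 100 = 32.36 %

32.36 %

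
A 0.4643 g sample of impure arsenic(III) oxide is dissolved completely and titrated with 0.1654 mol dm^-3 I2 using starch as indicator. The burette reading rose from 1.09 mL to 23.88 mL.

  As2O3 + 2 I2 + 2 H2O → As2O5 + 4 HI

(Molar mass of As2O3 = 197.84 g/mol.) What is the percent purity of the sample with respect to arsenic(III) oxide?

n(I2) = 0.02279 L × 0.1654 mol/L = 3.769 × 10^-3 mol
From the 1:2 ratio, n(As2O3) = 1/2 × 3.769 × 10^-3 = 1.885 × 10^-3 mol
mass of As2O3 = 1.885 × 10^-3 × 197.84 g/mol = 0.3729 g
% As2O3 = 0.3729 / 0.4643 × 100 = 80.31 %

80.31 %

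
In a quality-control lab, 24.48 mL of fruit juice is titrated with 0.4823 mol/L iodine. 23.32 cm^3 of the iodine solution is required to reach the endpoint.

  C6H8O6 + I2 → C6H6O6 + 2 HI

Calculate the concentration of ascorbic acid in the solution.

n(I2) = 0.02332 L × 0.4823 mol/L = 0.01125 mol
n(C6H8O6) = 0.01125 mol (1:1 mole ratio)
[C6H8O6] = 0.01125 mol / 0.02448 L = 0.4594 mol/L

0.4594 mol/L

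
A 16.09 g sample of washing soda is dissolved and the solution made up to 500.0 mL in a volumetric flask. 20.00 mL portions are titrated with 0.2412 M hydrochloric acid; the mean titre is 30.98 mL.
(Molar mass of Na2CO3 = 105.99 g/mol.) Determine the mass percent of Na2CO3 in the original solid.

61.53 %

Na2CO3 + 2 HCl → 2 NaCl + H2O + CO2
n(HCl) per titration = 0.03098 × 0.2412 = 7.472 × 10^-3 mol
From the 1:2 ratio, n(Na2CO3) in each aliquot = 1/2 × 7.472 × 10^-3 = 3.736 × 10^-3 mol
n(Na2CO3) in the whole flask = 3.736 × 10^-3 × 500.0/20.00 = 0.09340 mol
mass of Na2CO3 = 0.09340 × 105.99 = 9.900 g
% Na2CO3 = 9.900 / 16.09 × 100 = 61.53 %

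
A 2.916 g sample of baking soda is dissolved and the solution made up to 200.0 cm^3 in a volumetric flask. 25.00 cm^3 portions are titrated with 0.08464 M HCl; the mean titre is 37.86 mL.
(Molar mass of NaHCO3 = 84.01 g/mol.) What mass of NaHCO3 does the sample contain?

2.154 g

NaHCO3 + HCl → NaCl + H2O + CO2
n(HCl) per titration = 0.03786 × 0.08464 = 3.204 × 10^-3 mol
n(NaHCO3) in each aliquot = 3.204 × 10^-3 mol (1:1 ratio)
n(NaHCO3) in the whole flask = 3.204 × 10^-3 × 200.0/25.00 = 0.02564 mol
mass of NaHCO3 = 0.02564 × 84.01 = 2.154 g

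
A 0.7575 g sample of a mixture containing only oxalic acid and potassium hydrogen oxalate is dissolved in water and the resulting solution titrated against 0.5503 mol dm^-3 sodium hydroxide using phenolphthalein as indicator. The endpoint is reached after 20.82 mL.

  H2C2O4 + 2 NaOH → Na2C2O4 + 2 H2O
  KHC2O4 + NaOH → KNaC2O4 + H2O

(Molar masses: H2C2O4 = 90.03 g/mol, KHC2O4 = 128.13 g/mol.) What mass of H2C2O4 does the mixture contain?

n(NaOH) = 0.02082 × 0.5503 = 0.01146 mol
Let x = n(H2C2O4), y = n(KHC2O4).
Titrant: 2x + 1y = 0.01146;  mass: 90.03x + 128.13y = 0.7575
Solving, x = 4.274 × 10^-3 mol, y = 2.909 × 10^-3 mol
mass of H2C2O4 = 4.274 × 10^-3 × 90.03 = 0.3848 g

0.3848 g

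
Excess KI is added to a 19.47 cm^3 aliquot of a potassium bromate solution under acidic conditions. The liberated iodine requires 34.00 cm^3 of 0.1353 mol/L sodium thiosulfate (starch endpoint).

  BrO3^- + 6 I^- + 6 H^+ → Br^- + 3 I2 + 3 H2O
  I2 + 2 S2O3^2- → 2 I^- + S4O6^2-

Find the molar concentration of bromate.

0.03938 mol/L

n(S2O3^2-) = 0.03400 × 0.1353 = 4.600 × 10^-3 mol
n(I2) = n(S2O3^2-)/2 = 2.300 × 10^-3 mol
From the 1:3 ratio, n(BrO3^-) in the aliquot = 1/3 × 2.300 × 10^-3 = 7.667 × 10^-4 mol
[BrO3^-] = 7.667 × 10^-4 / 0.01947 = 0.03938 mol/L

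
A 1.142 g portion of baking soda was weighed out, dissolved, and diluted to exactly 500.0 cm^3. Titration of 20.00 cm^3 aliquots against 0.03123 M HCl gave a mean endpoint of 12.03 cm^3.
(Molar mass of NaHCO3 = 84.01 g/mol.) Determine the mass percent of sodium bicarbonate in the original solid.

69.09 %

NaHCO3 + HCl → NaCl + H2O + CO2
n(HCl) per titration = 0.01203 × 0.03123 = 3.757 × 10^-4 mol
n(NaHCO3) in each aliquot = 3.757 × 10^-4 mol (1:1 ratio)
n(NaHCO3) in the whole flask = 3.757 × 10^-4 × 500.0/20.00 = 9.392 × 10^-3 mol
mass of NaHCO3 = 9.392 × 10^-3 × 84.01 = 0.7891 g
% NaHCO3 = 0.7891 / 1.142 × 100 = 69.09 %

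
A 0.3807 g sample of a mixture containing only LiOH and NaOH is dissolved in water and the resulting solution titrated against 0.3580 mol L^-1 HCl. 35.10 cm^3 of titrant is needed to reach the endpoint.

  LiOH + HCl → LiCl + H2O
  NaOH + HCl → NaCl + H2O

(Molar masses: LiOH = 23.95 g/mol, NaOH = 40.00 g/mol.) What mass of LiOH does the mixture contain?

0.1819 g

n(HCl) = 0.03510 × 0.3580 = 0.01257 mol
Let x = n(LiOH), y = n(NaOH).
Titrant: 1x + 1y = 0.01257;  mass: 23.95x + 40.00y = 0.3807
Solving, x = 7.597 × 10^-3 mol, y = 4.969 × 10^-3 mol
mass of LiOH = 7.597 × 10^-3 × 23.95 = 0.1819 g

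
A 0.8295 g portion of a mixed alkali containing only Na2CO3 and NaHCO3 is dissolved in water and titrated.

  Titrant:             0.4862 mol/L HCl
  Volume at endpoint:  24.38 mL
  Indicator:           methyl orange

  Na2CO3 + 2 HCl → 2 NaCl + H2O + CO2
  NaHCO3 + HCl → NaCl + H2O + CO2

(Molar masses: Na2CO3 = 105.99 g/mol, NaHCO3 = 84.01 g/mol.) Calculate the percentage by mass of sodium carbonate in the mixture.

n(HCl) = 0.02438 × 0.4862 = 0.01185 mol
Let x = n(Na2CO3), y = n(NaHCO3).
Titrant: 2x + 1y = 0.01185;  mass: 105.99x + 84.01y = 0.8295
Solving, x = 2.681 × 10^-3 mol, y = 6.491 × 10^-3 mol
mass of Na2CO3 = 2.681 × 10^-3 × 105.99 = 0.2842 g
% Na2CO3 = 0.2842 / 0.8295 × 100 = 34.26 %

34.26 %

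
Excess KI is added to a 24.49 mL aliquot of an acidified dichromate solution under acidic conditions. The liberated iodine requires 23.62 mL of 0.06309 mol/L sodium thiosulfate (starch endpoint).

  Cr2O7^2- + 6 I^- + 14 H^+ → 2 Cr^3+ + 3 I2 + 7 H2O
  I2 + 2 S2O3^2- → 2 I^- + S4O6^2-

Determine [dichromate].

0.01014 mol/L

n(S2O3^2-) = 0.02362 × 0.06309 = 1.490 × 10^-3 mol
n(I2) = n(S2O3^2-)/2 = 7.451 × 10^-4 mol
From the 1:3 ratio, n(Cr2O7^2-) in the aliquot = 1/3 × 7.451 × 10^-4 = 2.484 × 10^-4 mol
[Cr2O7^2-] = 2.484 × 10^-4 / 0.02449 = 0.01014 mol/L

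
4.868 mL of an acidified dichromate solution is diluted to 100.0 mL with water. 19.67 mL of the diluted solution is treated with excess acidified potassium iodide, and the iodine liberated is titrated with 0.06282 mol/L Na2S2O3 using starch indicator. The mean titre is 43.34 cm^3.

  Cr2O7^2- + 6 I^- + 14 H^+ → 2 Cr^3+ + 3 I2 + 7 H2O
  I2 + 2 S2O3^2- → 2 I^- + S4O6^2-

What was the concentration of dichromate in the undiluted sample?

n(S2O3^2-) = 0.04334 × 0.06282 = 2.723 × 10^-3 mol
n(I2) = n(S2O3^2-)/2 = 1.361 × 10^-3 mol
From the 1:3 ratio, n(Cr2O7^2-) in the aliquot = 1/3 × 1.361 × 10^-3 = 4.538 × 10^-4 mol
[Cr2O7^2-]_dilute = 4.538 × 10^-4 / 0.01967 = 0.02307 mol/L
[Cr2O7^2-]_original = 0.02307 × 100.0/4.868 = 0.4739 mol/L

0.4739 mol/L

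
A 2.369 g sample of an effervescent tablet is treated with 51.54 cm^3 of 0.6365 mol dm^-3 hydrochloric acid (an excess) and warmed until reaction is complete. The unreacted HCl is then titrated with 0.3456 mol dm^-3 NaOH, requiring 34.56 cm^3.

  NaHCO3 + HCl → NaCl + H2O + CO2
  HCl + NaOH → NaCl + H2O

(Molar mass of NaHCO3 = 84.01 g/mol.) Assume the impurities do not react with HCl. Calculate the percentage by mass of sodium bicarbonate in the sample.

n(HCl) added = 0.05154 × 0.6365 = 0.03281 mol
n(NaOH) used in back-titration = 0.03456 × 0.3456 = 0.01194 mol
n(HCl) left over = 0.01194 mol (1:1 ratio)
n(HCl) consumed by analyte = 0.03281 − 0.01194 = 0.02086 mol
n(NaHCO3) = 0.02086 mol (1:1 ratio)
mass of NaHCO3 = 0.02086 × 84.01 = 1.753 g
% NaHCO3 = 1.753 / 2.369 × 100 = 73.98 %

73.98 %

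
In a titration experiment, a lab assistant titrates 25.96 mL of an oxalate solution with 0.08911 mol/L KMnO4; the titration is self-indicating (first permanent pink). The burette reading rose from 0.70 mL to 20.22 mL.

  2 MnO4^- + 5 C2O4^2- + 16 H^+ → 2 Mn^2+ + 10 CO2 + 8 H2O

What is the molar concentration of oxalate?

n(KMnO4) = 0.01952 L × 0.08911 mol/L = 1.739 × 10^-3 mol
From the 5:2 mole ratio, n(C2O4^2-) = 5/2 × 1.739 × 10^-3 = 4.349 × 10^-3 mol
[C2O4^2-] = 4.349 × 10^-3 mol / 0.02596 L = 0.1675 mol/L

0.1675 mol/L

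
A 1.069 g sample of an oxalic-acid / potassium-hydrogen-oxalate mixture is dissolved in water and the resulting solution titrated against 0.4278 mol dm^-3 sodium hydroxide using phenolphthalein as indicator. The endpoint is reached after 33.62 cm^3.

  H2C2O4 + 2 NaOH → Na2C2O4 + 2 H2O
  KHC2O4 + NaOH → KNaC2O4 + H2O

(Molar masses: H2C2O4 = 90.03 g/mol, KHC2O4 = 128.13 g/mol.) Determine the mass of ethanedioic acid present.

0.4191 g

n(NaOH) = 0.03362 × 0.4278 = 0.01438 mol
Let x = n(H2C2O4), y = n(KHC2O4).
Titrant: 2x + 1y = 0.01438;  mass: 90.03x + 128.13y = 1.069
Solving, x = 4.655 × 10^-3 mol, y = 5.072 × 10^-3 mol
mass of H2C2O4 = 4.655 × 10^-3 × 90.03 = 0.4191 g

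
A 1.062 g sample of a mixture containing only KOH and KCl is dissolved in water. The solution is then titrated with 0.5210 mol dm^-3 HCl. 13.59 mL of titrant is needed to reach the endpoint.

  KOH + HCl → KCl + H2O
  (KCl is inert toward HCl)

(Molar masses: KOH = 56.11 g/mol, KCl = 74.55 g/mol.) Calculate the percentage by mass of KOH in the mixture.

n(HCl) = 0.01359 × 0.5210 = 7.080 × 10^-3 mol
Let x = n(KOH), y = n(KCl).
Titrant: 1x = 7.080 × 10^-3;  mass: 56.11x + 74.55y = 1.062
Solving, x = 7.080 × 10^-3 mol, y = 8.916 × 10^-3 mol
mass of KOH = 7.080 × 10^-3 × 56.11 = 0.3973 g
% KOH = 0.3973 / 1.062 × 100 = 37.41 %

37.41 %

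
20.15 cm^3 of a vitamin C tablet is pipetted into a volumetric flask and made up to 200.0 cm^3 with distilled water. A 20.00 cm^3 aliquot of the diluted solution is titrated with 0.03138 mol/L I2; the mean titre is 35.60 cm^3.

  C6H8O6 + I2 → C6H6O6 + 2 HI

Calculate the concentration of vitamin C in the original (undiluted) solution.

n(I2) = 0.03560 × 0.03138 = 1.117 × 10^-3 mol
n(C6H8O6) in the aliquot = 1.117 × 10^-3 mol (1:1 ratio)
[C6H8O6]_dilute = 1.117 × 10^-3 / 0.02000 = 0.05586 mol/L
Dilution factor = 200.0 / 20.15 = 9.926
[C6H8O6]_stock = 0.05586 × 9.926 = 0.5544 mol/L

0.5544 mol/L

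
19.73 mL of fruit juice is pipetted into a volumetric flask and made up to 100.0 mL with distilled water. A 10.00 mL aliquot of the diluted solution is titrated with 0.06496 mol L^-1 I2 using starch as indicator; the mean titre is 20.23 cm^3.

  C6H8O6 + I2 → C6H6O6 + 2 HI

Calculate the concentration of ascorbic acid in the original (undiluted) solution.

n(I2) = 0.02023 × 0.06496 = 1.314 × 10^-3 mol
n(C6H8O6) in the aliquot = 1.314 × 10^-3 mol (1:1 ratio)
[C6H8O6]_dilute = 1.314 × 10^-3 / 0.01000 = 0.1314 mol/L
Dilution factor = 100.0 / 19.73 = 5.068
[C6H8O6]_stock = 0.1314 × 5.068 = 0.6661 mol/L

0.6661 mol/L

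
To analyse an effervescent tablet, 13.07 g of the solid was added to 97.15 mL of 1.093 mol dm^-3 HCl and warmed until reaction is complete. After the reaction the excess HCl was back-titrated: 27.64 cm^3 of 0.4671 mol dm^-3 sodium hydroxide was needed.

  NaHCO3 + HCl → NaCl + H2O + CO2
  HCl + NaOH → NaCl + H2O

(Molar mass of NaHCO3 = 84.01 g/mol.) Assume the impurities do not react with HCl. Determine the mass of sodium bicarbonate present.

7.836 g

n(HCl) added = 0.09715 × 1.093 = 0.1062 mol
n(NaOH) used in back-titration = 0.02764 × 0.4671 = 0.01291 mol
n(HCl) left over = 0.01291 mol (1:1 ratio)
n(HCl) consumed by analyte = 0.1062 − 0.01291 = 0.09327 mol
n(NaHCO3) = 0.09327 mol (1:1 ratio)
mass of NaHCO3 = 0.09327 × 84.01 = 7.836 g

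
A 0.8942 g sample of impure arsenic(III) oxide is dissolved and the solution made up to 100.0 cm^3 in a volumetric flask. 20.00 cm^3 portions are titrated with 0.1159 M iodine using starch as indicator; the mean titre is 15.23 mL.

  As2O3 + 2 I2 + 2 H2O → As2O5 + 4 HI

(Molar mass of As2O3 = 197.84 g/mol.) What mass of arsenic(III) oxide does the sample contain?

n(I2) per titration = 0.01523 × 0.1159 = 1.765 × 10^-3 mol
From the 1:2 ratio, n(As2O3) in each aliquot = 1/2 × 1.765 × 10^-3 = 8.826 × 10^-4 mol
n(As2O3) in the whole flask = 8.826 × 10^-4 × 100.0/20.00 = 4.413 × 10^-3 mol
mass of As2O3 = 4.413 × 10^-3 × 197.84 = 0.8730 g

0.8730 g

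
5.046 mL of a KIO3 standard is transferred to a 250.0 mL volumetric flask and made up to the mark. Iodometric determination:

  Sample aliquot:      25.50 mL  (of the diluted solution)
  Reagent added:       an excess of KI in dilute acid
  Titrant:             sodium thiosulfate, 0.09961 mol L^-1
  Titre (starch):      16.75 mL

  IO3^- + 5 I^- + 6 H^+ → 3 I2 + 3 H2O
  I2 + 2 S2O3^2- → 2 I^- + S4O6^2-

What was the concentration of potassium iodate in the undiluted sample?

n(S2O3^2-) = 0.01675 × 0.09961 = 1.668 × 10^-3 mol
n(I2) = n(S2O3^2-)/2 = 8.342 × 10^-4 mol
From the 1:3 ratio, n(IO3^-) in the aliquot = 1/3 × 8.342 × 10^-4 = 2.781 × 10^-4 mol
[IO3^-]_dilute = 2.781 × 10^-4 / 0.02550 = 0.01091 mol/L
[IO3^-]_original = 0.01091 × 250.0/5.046 = 0.5403 mol/L

0.5403 mol/L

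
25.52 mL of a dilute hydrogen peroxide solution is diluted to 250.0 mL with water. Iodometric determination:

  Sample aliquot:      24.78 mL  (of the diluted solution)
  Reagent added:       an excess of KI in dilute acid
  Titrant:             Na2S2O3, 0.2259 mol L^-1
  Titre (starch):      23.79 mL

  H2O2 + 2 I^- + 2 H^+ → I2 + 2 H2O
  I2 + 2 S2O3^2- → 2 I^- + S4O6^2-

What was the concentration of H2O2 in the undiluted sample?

n(S2O3^2-) = 0.02379 × 0.2259 = 5.374 × 10^-3 mol
n(I2) = n(S2O3^2-)/2 = 2.687 × 10^-3 mol
n(H2O2) in the aliquot = 2.687 × 10^-3 mol (1:1 ratio)
[H2O2]_dilute = 2.687 × 10^-3 / 0.02478 = 0.1084 mol/L
[H2O2]_original = 0.1084 × 250.0/25.52 = 1.062 mol/L

1.062 mol/L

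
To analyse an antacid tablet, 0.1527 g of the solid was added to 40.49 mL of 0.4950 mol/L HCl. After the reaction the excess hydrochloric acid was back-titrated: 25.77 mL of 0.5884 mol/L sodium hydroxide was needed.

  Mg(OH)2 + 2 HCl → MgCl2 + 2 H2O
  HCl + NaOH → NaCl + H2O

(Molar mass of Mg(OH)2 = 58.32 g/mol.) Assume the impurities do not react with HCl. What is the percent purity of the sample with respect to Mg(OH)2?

n(HCl) added = 0.04049 × 0.4950 = 0.02004 mol
n(NaOH) used in back-titration = 0.02577 × 0.5884 = 0.01516 mol
n(HCl) left over = 0.01516 mol (1:1 ratio)
n(HCl) consumed by analyte = 0.02004 − 0.01516 = 4.879 × 10^-3 mol
From the 1:2 ratio, n(Mg(OH)2) = 1/2 × 4.879 × 10^-3 = 2.440 × 10^-3 mol
mass of Mg(OH)2 = 2.440 × 10^-3 × 58.32 = 0.1423 g
% Mg(OH)2 = 0.1423 / 0.1527 × 100 = 93.18 %

93.18 %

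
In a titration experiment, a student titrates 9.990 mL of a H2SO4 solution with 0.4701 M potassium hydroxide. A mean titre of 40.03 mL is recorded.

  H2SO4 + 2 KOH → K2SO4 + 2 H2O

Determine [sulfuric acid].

n(KOH) = 0.04003 L × 0.4701 mol/L = 0.01882 mol
From the 1:2 mole ratio, n(H2SO4) = 1/2 × 0.01882 = 9.409 × 10^-3 mol
[H2SO4] = 9.409 × 10^-3 mol / 0.009990 L = 0.9418 mol/L

0.9418 M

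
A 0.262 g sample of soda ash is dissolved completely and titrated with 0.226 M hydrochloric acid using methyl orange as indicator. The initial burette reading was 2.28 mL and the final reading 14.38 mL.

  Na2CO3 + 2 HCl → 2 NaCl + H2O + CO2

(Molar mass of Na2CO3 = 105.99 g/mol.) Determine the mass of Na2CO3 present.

n(HCl) = 0.0121 L × 0.226 mol/L = 2.73 × 10^-3 mol
From the 1:2 ratio, n(Na2CO3) = 1/2 × 2.73 × 10^-3 = 1.37 × 10^-3 mol
mass of Na2CO3 = 1.37 × 10^-3 × 105.99 g/mol = 0.145 g

0.145 g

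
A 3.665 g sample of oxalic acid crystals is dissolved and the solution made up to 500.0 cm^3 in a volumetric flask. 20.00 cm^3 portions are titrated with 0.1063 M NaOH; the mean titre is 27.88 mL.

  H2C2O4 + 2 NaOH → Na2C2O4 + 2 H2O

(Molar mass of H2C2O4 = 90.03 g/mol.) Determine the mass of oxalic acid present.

3.335 g

n(NaOH) per titration = 0.02788 × 0.1063 = 2.964 × 10^-3 mol
From the 1:2 ratio, n(H2C2O4) in each aliquot = 1/2 × 2.964 × 10^-3 = 1.482 × 10^-3 mol
n(H2C2O4) in the whole flask = 1.482 × 10^-3 × 500.0/20.00 = 0.03705 mol
mass of H2C2O4 = 0.03705 × 90.03 = 3.335 g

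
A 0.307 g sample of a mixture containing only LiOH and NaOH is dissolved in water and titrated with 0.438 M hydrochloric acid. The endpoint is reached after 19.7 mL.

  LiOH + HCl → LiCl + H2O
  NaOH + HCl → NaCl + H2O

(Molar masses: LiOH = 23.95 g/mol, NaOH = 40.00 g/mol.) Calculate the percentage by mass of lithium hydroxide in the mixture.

n(HCl) = 0.0197 × 0.438 = 8.63 × 10^-3 mol
Let x = n(LiOH), y = n(NaOH).
Titrant: 1x + 1y = 8.63 × 10^-3;  mass: 23.95x + 40.00y = 0.307
Solving, x = 2.38 × 10^-3 mol, y = 6.25 × 10^-3 mol
mass of LiOH = 2.38 × 10^-3 × 23.95 = 0.0569 g
% LiOH = 0.0569 / 0.307 × 100 = 18.5 %

18.5 %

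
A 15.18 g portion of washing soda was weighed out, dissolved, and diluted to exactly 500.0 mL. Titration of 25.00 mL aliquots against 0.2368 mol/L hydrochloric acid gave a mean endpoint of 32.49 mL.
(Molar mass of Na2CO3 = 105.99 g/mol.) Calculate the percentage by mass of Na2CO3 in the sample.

53.72 %

Na2CO3 + 2 HCl → 2 NaCl + H2O + CO2
n(HCl) per titration = 0.03249 × 0.2368 = 7.694 × 10^-3 mol
From the 1:2 ratio, n(Na2CO3) in each aliquot = 1/2 × 7.694 × 10^-3 = 3.847 × 10^-3 mol
n(Na2CO3) in the whole flask = 3.847 × 10^-3 × 500.0/25.00 = 0.07694 mol
mass of Na2CO3 = 0.07694 × 105.99 = 8.154 g
% Na2CO3 = 8.154 / 15.18 × 100 = 53.72 %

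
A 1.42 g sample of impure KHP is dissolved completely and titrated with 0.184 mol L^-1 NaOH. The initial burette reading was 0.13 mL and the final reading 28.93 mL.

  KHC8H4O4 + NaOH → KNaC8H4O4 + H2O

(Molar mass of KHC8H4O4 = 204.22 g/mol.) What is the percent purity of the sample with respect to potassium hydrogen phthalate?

76.2 %

n(NaOH) = 0.0288 L × 0.184 mol/L = 5.30 × 10^-3 mol
n(KHC8H4O4) = 5.30 × 10^-3 mol (1:1 ratio)
mass of KHC8H4O4 = 5.30 × 10^-3 × 204.22 g/mol = 1.08 g
% KHC8H4O4 = 1.08 / 1.42 × 100 = 76.2 %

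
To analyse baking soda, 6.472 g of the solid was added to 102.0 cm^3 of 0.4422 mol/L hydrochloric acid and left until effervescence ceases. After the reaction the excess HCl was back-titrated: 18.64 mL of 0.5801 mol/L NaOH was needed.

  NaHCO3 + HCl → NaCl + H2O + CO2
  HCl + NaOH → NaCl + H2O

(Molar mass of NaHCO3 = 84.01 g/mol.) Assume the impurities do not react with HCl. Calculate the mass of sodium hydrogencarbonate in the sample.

2.881 g

n(HCl) added = 0.1020 × 0.4422 = 0.04510 mol
n(NaOH) used in back-titration = 0.01864 × 0.5801 = 0.01081 mol
n(HCl) left over = 0.01081 mol (1:1 ratio)
n(HCl) consumed by analyte = 0.04510 − 0.01081 = 0.03429 mol
n(NaHCO3) = 0.03429 mol (1:1 ratio)
mass of NaHCO3 = 0.03429 × 84.01 = 2.881 g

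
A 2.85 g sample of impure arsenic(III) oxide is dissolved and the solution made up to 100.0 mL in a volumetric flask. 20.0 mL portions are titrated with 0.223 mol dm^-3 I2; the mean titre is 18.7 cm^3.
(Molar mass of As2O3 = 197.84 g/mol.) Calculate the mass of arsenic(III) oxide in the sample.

As2O3 + 2 I2 + 2 H2O → As2O5 + 4 HI
n(I2) per titration = 0.0187 × 0.223 = 4.17 × 10^-3 mol
From the 1:2 ratio, n(As2O3) in each aliquot = 1/2 × 4.17 × 10^-3 = 2.09 × 10^-3 mol
n(As2O3) in the whole flask = 2.09 × 10^-3 × 100.0/20.0 = 0.0104 mol
mass of As2O3 = 0.0104 × 197.84 = 2.06 g

2.06 g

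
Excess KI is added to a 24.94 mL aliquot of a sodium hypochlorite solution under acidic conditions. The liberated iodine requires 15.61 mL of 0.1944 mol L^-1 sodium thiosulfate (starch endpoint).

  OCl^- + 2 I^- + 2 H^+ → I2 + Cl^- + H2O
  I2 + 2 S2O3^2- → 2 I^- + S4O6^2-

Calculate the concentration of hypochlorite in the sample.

n(S2O3^2-) = 0.01561 × 0.1944 = 3.035 × 10^-3 mol
n(I2) = n(S2O3^2-)/2 = 1.517 × 10^-3 mol
n(OCl^-) in the aliquot = 1.517 × 10^-3 mol (1:1 ratio)
[OCl^-] = 1.517 × 10^-3 / 0.02494 = 0.06084 mol/L

0.06084 mol/L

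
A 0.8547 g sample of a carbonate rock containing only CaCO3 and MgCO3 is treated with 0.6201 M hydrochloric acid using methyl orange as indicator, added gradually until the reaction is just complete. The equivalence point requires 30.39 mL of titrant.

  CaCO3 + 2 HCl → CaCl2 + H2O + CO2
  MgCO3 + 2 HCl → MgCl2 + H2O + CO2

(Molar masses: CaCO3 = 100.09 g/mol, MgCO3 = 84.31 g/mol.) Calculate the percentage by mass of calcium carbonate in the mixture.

44.75 %

n(HCl) = 0.03039 × 0.6201 = 0.01884 mol
Let x = n(CaCO3), y = n(MgCO3).
Titrant: 2x + 2y = 0.01884;  mass: 100.09x + 84.31y = 0.8547
Solving, x = 3.821 × 10^-3 mol, y = 5.601 × 10^-3 mol
mass of CaCO3 = 3.821 × 10^-3 × 100.09 = 0.3824 g
% CaCO3 = 0.3824 / 0.8547 × 100 = 44.75 %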